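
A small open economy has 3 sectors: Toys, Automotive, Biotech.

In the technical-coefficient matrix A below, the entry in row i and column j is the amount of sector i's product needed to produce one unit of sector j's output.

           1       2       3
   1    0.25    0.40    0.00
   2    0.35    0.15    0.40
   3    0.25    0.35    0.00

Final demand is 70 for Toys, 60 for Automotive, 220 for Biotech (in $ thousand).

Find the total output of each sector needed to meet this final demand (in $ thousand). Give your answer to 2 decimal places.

x_1 = 308.94, x_2 = 404.26, x_3 = 438.72

I − A =
  [   0.75    -0.40     0.00]
  [  -0.35     0.85    -0.40]
  [  -0.25    -0.35     1.00]
Cofactors of I−A, C_ij = (−1)^(i+j)·(minor ij) (rows/columns in the sector order above):
  C_11 = (0.85)(1.00) − (-0.40)(-0.35) = 0.7100
  C_12 = −[(-0.35)(1.00) − (-0.40)(-0.25)] = 0.4500
  C_13 = (-0.35)(-0.35) − (0.85)(-0.25) = 0.3350
  C_21 = −[(-0.40)(1.00) − (0.00)(-0.35)] = 0.4000
  C_22 = (0.75)(1.00) − (0.00)(-0.25) = 0.7500
  C_23 = −[(0.75)(-0.35) − (-0.40)(-0.25)] = 0.3625
  C_31 = (-0.40)(-0.40) − (0.00)(0.85) = 0.1600
  C_32 = −[(0.75)(-0.40) − (0.00)(-0.35)] = 0.3000
  C_33 = (0.75)(0.85) − (-0.40)(-0.35) = 0.4975
det(I−A) = Σ_j (I−A)_1j·C_1j = (0.75)(0.7100) + (-0.40)(0.4500) + (0.00)(0.3350) = 0.3525
adj(I−A) = Cᵀ =
  [ 0.7100   0.4000   0.1600]
  [ 0.4500   0.7500   0.3000]
  [ 0.3350   0.3625   0.4975]
(I − A)⁻¹ = adj(I−A) / det(I−A) ≈
  [   2.0142     1.1348     0.4539]
  [   1.2766     2.1277     0.8511]
  [   0.9504     1.0284     1.4113]
x = (I − A)⁻¹ d = adj(I−A)·d / det(I−A), with det(I−A) = 0.3525:
  x_1 = (0.7100·70 + 0.4000·60 + 0.1600·220) / 0.3525 = 108.90 / 0.3525 ≈ 308.94
  x_2 = (0.4500·70 + 0.7500·60 + 0.3000·220) / 0.3525 = 142.50 / 0.3525 ≈ 404.26
  x_3 = (0.3350·70 + 0.3625·60 + 0.4975·220) / 0.3525 = 154.65 / 0.3525 ≈ 438.72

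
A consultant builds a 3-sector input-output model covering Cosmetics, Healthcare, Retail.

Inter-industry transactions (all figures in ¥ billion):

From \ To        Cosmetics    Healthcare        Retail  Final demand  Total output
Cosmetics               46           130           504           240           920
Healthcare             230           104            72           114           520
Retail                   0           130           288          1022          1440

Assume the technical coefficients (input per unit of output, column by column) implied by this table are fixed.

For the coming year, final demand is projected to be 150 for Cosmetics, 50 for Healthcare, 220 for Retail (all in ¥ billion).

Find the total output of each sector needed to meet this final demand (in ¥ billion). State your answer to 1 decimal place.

Technical coefficients a_ij = z_ij / X_j:
  a_CC = 46/920 = 0.05, a_HC = 230/920 = 0.25, a_RC = 0/920 = 0.00
  a_CH = 130/520 = 0.25, a_HH = 104/520 = 0.20, a_RH = 130/520 = 0.25
  a_CR = 504/1440 = 0.35, a_HR = 72/1440 = 0.05, a_RR = 288/1440 = 0.20
I − A =
  [   0.95    -0.25    -0.35]
  [  -0.25     0.80    -0.05]
  [   0.00    -0.25     0.80]
Cofactors of I−A, C_ij = (−1)^(i+j)·(minor ij) (rows/columns in the sector order above):
  C_11 = (0.80)(0.80) − (-0.05)(-0.25) = 0.6275
  C_12 = −[(-0.25)(0.80) − (-0.05)(0.00)] = 0.2000
  C_13 = (-0.25)(-0.25) − (0.80)(0.00) = 0.0625
  C_21 = −[(-0.25)(0.80) − (-0.35)(-0.25)] = 0.2875
  C_22 = (0.95)(0.80) − (-0.35)(0.00) = 0.7600
  C_23 = −[(0.95)(-0.25) − (-0.25)(0.00)] = 0.2375
  C_31 = (-0.25)(-0.05) − (-0.35)(0.80) = 0.2925
  C_32 = −[(0.95)(-0.05) − (-0.35)(-0.25)] = 0.1350
  C_33 = (0.95)(0.80) − (-0.25)(-0.25) = 0.6975
det(I−A) = Σ_j (I−A)_1j·C_1j = (0.95)(0.6275) + (-0.25)(0.2000) + (-0.35)(0.0625) = 0.52425
adj(I−A) = Cᵀ =
  [ 0.6275   0.2875   0.2925]
  [ 0.2000   0.7600   0.1350]
  [ 0.0625   0.2375   0.6975]
(I − A)⁻¹ = adj(I−A) / det(I−A) ≈
  [   1.1969     0.5484     0.5579]
  [   0.3815     1.4497     0.2575]
  [   0.1192     0.4530     1.3305]
x = (I − A)⁻¹ d = adj(I−A)·d / det(I−A), with det(I−A) = 0.52425:
  x_C = (0.6275·150 + 0.2875·50 + 0.2925·220) / 0.52425 = 172.85 / 0.52425 ≈ 329.7
  x_H = (0.2000·150 + 0.7600·50 + 0.1350·220) / 0.52425 = 97.70 / 0.52425 ≈ 186.4
  x_R = (0.0625·150 + 0.2375·50 + 0.6975·220) / 0.52425 = 174.70 / 0.52425 ≈ 333.2

x_C = 329.7, x_H = 186.4, x_R = 333.2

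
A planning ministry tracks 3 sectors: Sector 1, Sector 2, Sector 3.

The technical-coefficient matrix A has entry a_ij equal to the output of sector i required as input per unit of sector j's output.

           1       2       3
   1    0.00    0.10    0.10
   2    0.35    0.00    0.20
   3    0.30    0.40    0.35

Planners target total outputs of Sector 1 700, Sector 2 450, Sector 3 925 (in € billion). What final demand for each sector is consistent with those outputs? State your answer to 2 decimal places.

d_1 = 562.50, d_2 = 20.00, d_3 = 211.25

I − A =
  [   1.00    -0.10    -0.10]
  [  -0.35     1.00    -0.20]
  [  -0.30    -0.40     0.65]
d = (I − A) x:
  d_1 = (+1.00)·700 + (-0.10)·450 + (-0.10)·925 = 562.50
  d_2 = (-0.35)·700 + (+1.00)·450 + (-0.20)·925 = 20.00
  d_3 = (-0.30)·700 + (-0.40)·450 + (+0.65)·925 = 211.25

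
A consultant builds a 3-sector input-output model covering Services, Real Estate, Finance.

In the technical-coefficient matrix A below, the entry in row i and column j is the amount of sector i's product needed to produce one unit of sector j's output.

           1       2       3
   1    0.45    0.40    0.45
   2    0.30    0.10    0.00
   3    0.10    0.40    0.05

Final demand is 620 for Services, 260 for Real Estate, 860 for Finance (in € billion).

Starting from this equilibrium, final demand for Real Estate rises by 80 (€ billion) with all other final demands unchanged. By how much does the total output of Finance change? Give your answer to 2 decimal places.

Δx_3 = 79.47

I − A =
  [   0.55    -0.40    -0.45]
  [  -0.30     0.90     0.00]
  [  -0.10    -0.40     0.95]
Cofactors of I−A, C_ij = (−1)^(i+j)·(minor ij) (rows/columns in the sector order above):
  C_11 = (0.90)(0.95) − (0.00)(-0.40) = 0.8550
  C_12 = −[(-0.30)(0.95) − (0.00)(-0.10)] = 0.2850
  C_13 = (-0.30)(-0.40) − (0.90)(-0.10) = 0.2100
  C_21 = −[(-0.40)(0.95) − (-0.45)(-0.40)] = 0.5600
  C_22 = (0.55)(0.95) − (-0.45)(-0.10) = 0.4775
  C_23 = −[(0.55)(-0.40) − (-0.40)(-0.10)] = 0.2600
  C_31 = (-0.40)(0.00) − (-0.45)(0.90) = 0.4050
  C_32 = −[(0.55)(0.00) − (-0.45)(-0.30)] = 0.1350
  C_33 = (0.55)(0.90) − (-0.40)(-0.30) = 0.3750
det(I−A) = Σ_j (I−A)_1j·C_1j = (0.55)(0.8550) + (-0.40)(0.2850) + (-0.45)(0.2100) = 0.26175
adj(I−A) = Cᵀ =
  [ 0.8550   0.5600   0.4050]
  [ 0.2850   0.4775   0.1350]
  [ 0.2100   0.2600   0.3750]
(I − A)⁻¹ = adj(I−A) / det(I−A) ≈
  [   3.2665     2.1394     1.5473]
  [   1.0888     1.8243     0.5158]
  [   0.8023     0.9933     1.4327]
Δx = (I − A)⁻¹ Δd with Δd having +80 in the Real Estate component and 0 elsewhere.
So Δx_3 = L_32 · (+80), where L_32 = adj(I−A)_32 / det(I−A) = 0.2600 / 0.26175.
Δx_3 = 0.2600 × (+80) / 0.26175 = 20.80 / 0.26175 ≈ 79.47.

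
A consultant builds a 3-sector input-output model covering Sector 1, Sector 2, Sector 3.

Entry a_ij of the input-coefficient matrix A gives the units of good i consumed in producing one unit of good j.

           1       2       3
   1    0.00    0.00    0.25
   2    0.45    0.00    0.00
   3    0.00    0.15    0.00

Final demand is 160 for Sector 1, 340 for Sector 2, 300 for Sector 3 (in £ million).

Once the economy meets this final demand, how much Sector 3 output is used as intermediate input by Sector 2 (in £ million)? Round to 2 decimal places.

z_32 = 68.01

I − A =
  [   1.00     0.00    -0.25]
  [  -0.45     1.00     0.00]
  [   0.00    -0.15     1.00]
Cofactors of I−A, C_ij = (−1)^(i+j)·(minor ij) (rows/columns in the sector order above):
  C_11 = (1.00)(1.00) − (0.00)(-0.15) = 1.0000
  C_12 = −[(-0.45)(1.00) − (0.00)(0.00)] = 0.4500
  C_13 = (-0.45)(-0.15) − (1.00)(0.00) = 0.0675
  C_21 = −[(0.00)(1.00) − (-0.25)(-0.15)] = 0.0375
  C_22 = (1.00)(1.00) − (-0.25)(0.00) = 1.0000
  C_23 = −[(1.00)(-0.15) − (0.00)(0.00)] = 0.1500
  C_31 = (0.00)(0.00) − (-0.25)(1.00) = 0.2500
  C_32 = −[(1.00)(0.00) − (-0.25)(-0.45)] = 0.1125
  C_33 = (1.00)(1.00) − (0.00)(-0.45) = 1.0000
det(I−A) = Σ_j (I−A)_1j·C_1j = (1.00)(1.0000) + (0.00)(0.4500) + (-0.25)(0.0675) = 0.983125
adj(I−A) = Cᵀ =
  [ 1.0000   0.0375   0.2500]
  [ 0.4500   1.0000   0.1125]
  [ 0.0675   0.1500   1.0000]
(I − A)⁻¹ = adj(I−A) / det(I−A) ≈
  [   1.0172     0.0381     0.2543]
  [   0.4577     1.0172     0.1144]
  [   0.0687     0.1526     1.0172]
First solve x = (I − A)⁻¹ d = adj(I−A)·d / det(I−A); in particular x_2 = (0.4500·160 + 1.0000·340 + 0.1125·300) / 0.983125 = 445.75 / 0.983125 ≈ 453.4011.
Intermediate flow from 3 to 2: z_32 = a_32 · x_2 = 0.15 × 445.75 / 0.983125 = 66.8625 / 0.983125 ≈ 68.01.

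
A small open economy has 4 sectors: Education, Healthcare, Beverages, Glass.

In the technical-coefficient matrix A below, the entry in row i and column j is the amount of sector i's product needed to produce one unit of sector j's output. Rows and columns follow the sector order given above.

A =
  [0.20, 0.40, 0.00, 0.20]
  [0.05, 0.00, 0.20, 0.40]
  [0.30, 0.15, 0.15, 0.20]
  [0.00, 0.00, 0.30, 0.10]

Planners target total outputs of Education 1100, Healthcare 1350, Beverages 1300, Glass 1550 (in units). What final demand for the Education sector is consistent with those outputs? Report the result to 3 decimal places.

I − A =
  [   0.80    -0.40     0.00    -0.20]
  [  -0.05     1.00    -0.20    -0.40]
  [  -0.30    -0.15     0.85    -0.20]
  [   0.00     0.00    -0.30     0.90]
d = (I − A) x:
  d_1 = (+0.80)·1100 + (-0.40)·1350 + (+0.00)·1300 + (-0.20)·1550 = 30.000
  d_2 = (-0.05)·1100 + (+1.00)·1350 + (-0.20)·1300 + (-0.40)·1550 = 415.000
  d_3 = (-0.30)·1100 + (-0.15)·1350 + (+0.85)·1300 + (-0.20)·1550 = 262.500
  d_4 = (+0.00)·1100 + (+0.00)·1350 + (-0.30)·1300 + (+0.90)·1550 = 1005.000

d_1 = 30.000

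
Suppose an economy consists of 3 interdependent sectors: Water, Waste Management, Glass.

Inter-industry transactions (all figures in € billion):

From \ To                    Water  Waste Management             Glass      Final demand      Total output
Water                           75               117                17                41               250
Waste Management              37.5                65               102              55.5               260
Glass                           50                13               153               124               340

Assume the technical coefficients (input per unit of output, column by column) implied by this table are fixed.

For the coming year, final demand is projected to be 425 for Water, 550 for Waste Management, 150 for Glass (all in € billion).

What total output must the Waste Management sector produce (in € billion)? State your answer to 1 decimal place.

x_2 = 1451.8

Technical coefficients a_ij = z_ij / X_j:
  a_11 = 75/250 = 0.30, a_21 = 37.5/250 = 0.15, a_31 = 50/250 = 0.20
  a_12 = 117/260 = 0.45, a_22 = 65/260 = 0.25, a_32 = 13/260 = 0.05
  a_13 = 17/340 = 0.05, a_23 = 102/340 = 0.30, a_33 = 153/340 = 0.45
I − A =
  [   0.70    -0.45    -0.05]
  [  -0.15     0.75    -0.30]
  [  -0.20    -0.05     0.55]
Cofactors of I−A, C_ij = (−1)^(i+j)·(minor ij) (rows/columns in the sector order above):
  C_11 = (0.75)(0.55) − (-0.30)(-0.05) = 0.3975
  C_12 = −[(-0.15)(0.55) − (-0.30)(-0.20)] = 0.1425
  C_13 = (-0.15)(-0.05) − (0.75)(-0.20) = 0.1575
  C_21 = −[(-0.45)(0.55) − (-0.05)(-0.05)] = 0.2500
  C_22 = (0.70)(0.55) − (-0.05)(-0.20) = 0.3750
  C_23 = −[(0.70)(-0.05) − (-0.45)(-0.20)] = 0.1250
  C_31 = (-0.45)(-0.30) − (-0.05)(0.75) = 0.1725
  C_32 = −[(0.70)(-0.30) − (-0.05)(-0.15)] = 0.2175
  C_33 = (0.70)(0.75) − (-0.45)(-0.15) = 0.4575
det(I−A) = Σ_j (I−A)_1j·C_1j = (0.70)(0.3975) + (-0.45)(0.1425) + (-0.05)(0.1575) = 0.20625
adj(I−A) = Cᵀ =
  [ 0.3975   0.2500   0.1725]
  [ 0.1425   0.3750   0.2175]
  [ 0.1575   0.1250   0.4575]
(I − A)⁻¹ = adj(I−A) / det(I−A) ≈
  [   1.9273     1.2121     0.8364]
  [   0.6909     1.8182     1.0545]
  [   0.7636     0.6061     2.2182]
x = (I − A)⁻¹ d = adj(I−A)·d / det(I−A), with det(I−A) = 0.20625:
  x_1 = (0.3975·425 + 0.2500·550 + 0.1725·150) / 0.20625 = 332.3125 / 0.20625 ≈ 1611.2
  x_2 = (0.1425·425 + 0.3750·550 + 0.2175·150) / 0.20625 = 299.4375 / 0.20625 ≈ 1451.8
  x_3 = (0.1575·425 + 0.1250·550 + 0.4575·150) / 0.20625 = 204.3125 / 0.20625 ≈ 990.6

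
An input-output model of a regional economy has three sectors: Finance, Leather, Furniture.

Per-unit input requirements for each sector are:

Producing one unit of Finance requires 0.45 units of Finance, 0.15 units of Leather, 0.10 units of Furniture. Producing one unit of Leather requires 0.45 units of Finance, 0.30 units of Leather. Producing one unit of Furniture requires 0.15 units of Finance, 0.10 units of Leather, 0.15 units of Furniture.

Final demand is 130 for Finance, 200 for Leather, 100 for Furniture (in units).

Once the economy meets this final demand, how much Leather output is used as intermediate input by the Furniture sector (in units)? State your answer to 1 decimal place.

I − A =
  [   0.55    -0.45    -0.15]
  [  -0.15     0.70    -0.10]
  [  -0.10     0.00     0.85]
Cofactors of I−A, C_ij = (−1)^(i+j)·(minor ij) (rows/columns in the sector order above):
  C_11 = (0.70)(0.85) − (-0.10)(0.00) = 0.5950
  C_12 = −[(-0.15)(0.85) − (-0.10)(-0.10)] = 0.1375
  C_13 = (-0.15)(0.00) − (0.70)(-0.10) = 0.0700
  C_21 = −[(-0.45)(0.85) − (-0.15)(0.00)] = 0.3825
  C_22 = (0.55)(0.85) − (-0.15)(-0.10) = 0.4525
  C_23 = −[(0.55)(0.00) − (-0.45)(-0.10)] = 0.0450
  C_31 = (-0.45)(-0.10) − (-0.15)(0.70) = 0.1500
  C_32 = −[(0.55)(-0.10) − (-0.15)(-0.15)] = 0.0775
  C_33 = (0.55)(0.70) − (-0.45)(-0.15) = 0.3175
det(I−A) = Σ_j (I−A)_1j·C_1j = (0.55)(0.5950) + (-0.45)(0.1375) + (-0.15)(0.0700) = 0.254875
adj(I−A) = Cᵀ =
  [ 0.5950   0.3825   0.1500]
  [ 0.1375   0.4525   0.0775]
  [ 0.0700   0.0450   0.3175]
(I − A)⁻¹ = adj(I−A) / det(I−A) ≈
  [   2.3345     1.5007     0.5885]
  [   0.5395     1.7754     0.3041]
  [   0.2746     0.1766     1.2457]
First solve x = (I − A)⁻¹ d = adj(I−A)·d / det(I−A); in particular x_3 = (0.0700·130 + 0.0450·200 + 0.3175·100) / 0.254875 = 49.85 / 0.254875 ≈ 195.586.
Intermediate flow from 2 to 3: z_23 = a_23 · x_3 = 0.10 × 49.85 / 0.254875 = 4.985 / 0.254875 ≈ 19.6.

z_23 = 19.6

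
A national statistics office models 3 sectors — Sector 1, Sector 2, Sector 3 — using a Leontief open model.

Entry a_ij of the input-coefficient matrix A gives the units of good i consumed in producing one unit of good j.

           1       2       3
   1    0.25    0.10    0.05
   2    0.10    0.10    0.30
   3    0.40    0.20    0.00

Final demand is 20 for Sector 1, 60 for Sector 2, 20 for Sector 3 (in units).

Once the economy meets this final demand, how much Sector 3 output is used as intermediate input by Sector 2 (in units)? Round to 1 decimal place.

z_32 = 17.9

I − A =
  [   0.75    -0.10    -0.05]
  [  -0.10     0.90    -0.30]
  [  -0.40    -0.20     1.00]
Cofactors of I−A, C_ij = (−1)^(i+j)·(minor ij) (rows/columns in the sector order above):
  C_11 = (0.90)(1.00) − (-0.30)(-0.20) = 0.8400
  C_12 = −[(-0.10)(1.00) − (-0.30)(-0.40)] = 0.2200
  C_13 = (-0.10)(-0.20) − (0.90)(-0.40) = 0.3800
  C_21 = −[(-0.10)(1.00) − (-0.05)(-0.20)] = 0.1100
  C_22 = (0.75)(1.00) − (-0.05)(-0.40) = 0.7300
  C_23 = −[(0.75)(-0.20) − (-0.10)(-0.40)] = 0.1900
  C_31 = (-0.10)(-0.30) − (-0.05)(0.90) = 0.0750
  C_32 = −[(0.75)(-0.30) − (-0.05)(-0.10)] = 0.2300
  C_33 = (0.75)(0.90) − (-0.10)(-0.10) = 0.6650
det(I−A) = Σ_j (I−A)_1j·C_1j = (0.75)(0.8400) + (-0.10)(0.2200) + (-0.05)(0.3800) = 0.5890
adj(I−A) = Cᵀ =
  [ 0.8400   0.1100   0.0750]
  [ 0.2200   0.7300   0.2300]
  [ 0.3800   0.1900   0.6650]
(I − A)⁻¹ = adj(I−A) / det(I−A) ≈
  [   1.4261     0.1868     0.1273]
  [   0.3735     1.2394     0.3905]
  [   0.6452     0.3226     1.1290]
First solve x = (I − A)⁻¹ d = adj(I−A)·d / det(I−A); in particular x_2 = (0.2200·20 + 0.7300·60 + 0.2300·20) / 0.5890 = 52.80 / 0.5890 ≈ 89.643.
Intermediate flow from 3 to 2: z_32 = a_32 · x_2 = 0.20 × 52.80 / 0.5890 = 10.56 / 0.5890 ≈ 17.9.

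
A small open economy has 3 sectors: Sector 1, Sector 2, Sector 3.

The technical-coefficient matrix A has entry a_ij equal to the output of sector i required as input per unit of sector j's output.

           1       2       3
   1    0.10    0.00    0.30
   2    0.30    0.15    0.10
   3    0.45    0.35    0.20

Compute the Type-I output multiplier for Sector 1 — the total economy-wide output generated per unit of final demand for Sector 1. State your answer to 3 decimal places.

I − A =
  [   0.90     0.00    -0.30]
  [  -0.30     0.85    -0.10]
  [  -0.45    -0.35     0.80]
Cofactors of I−A, C_ij = (−1)^(i+j)·(minor ij) (rows/columns in the sector order above):
  C_11 = (0.85)(0.80) − (-0.10)(-0.35) = 0.6450
  C_12 = −[(-0.30)(0.80) − (-0.10)(-0.45)] = 0.2850
  C_13 = (-0.30)(-0.35) − (0.85)(-0.45) = 0.4875
  C_21 = −[(0.00)(0.80) − (-0.30)(-0.35)] = 0.1050
  C_22 = (0.90)(0.80) − (-0.30)(-0.45) = 0.5850
  C_23 = −[(0.90)(-0.35) − (0.00)(-0.45)] = 0.3150
  C_31 = (0.00)(-0.10) − (-0.30)(0.85) = 0.2550
  C_32 = −[(0.90)(-0.10) − (-0.30)(-0.30)] = 0.1800
  C_33 = (0.90)(0.85) − (0.00)(-0.30) = 0.7650
det(I−A) = Σ_j (I−A)_1j·C_1j = (0.90)(0.6450) + (0.00)(0.2850) + (-0.30)(0.4875) = 0.43425
adj(I−A) = Cᵀ =
  [ 0.6450   0.1050   0.2550]
  [ 0.2850   0.5850   0.1800]
  [ 0.4875   0.3150   0.7650]
(I − A)⁻¹ = adj(I−A) / det(I−A) ≈
  [   1.4853     0.2418     0.5872]
  [   0.6563     1.3472     0.4145]
  [   1.1226     0.7254     1.7617]
The output multiplier for sector j is the column-j sum of the Leontief inverse (I − A)⁻¹ = adj(I−A) / det(I−A).
Column 1 of adj(I−A): (0.6450, 0.2850, 0.4875); det(I−A) = 0.43425.
m_1 = (0.6450 + 0.2850 + 0.4875) / 0.43425 = 1.4175 / 0.43425 ≈ 3.264.

m_1 = 3.264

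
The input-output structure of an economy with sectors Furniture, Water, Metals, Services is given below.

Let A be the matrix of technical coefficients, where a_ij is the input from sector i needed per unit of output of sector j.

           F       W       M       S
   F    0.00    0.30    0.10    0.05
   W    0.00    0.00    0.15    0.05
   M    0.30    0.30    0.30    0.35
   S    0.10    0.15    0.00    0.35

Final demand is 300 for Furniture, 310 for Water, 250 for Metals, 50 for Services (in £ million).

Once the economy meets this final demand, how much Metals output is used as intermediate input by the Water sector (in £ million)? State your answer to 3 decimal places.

I − A =
  [   1.00    -0.30    -0.10    -0.05]
  [   0.00     1.00    -0.15    -0.05]
  [  -0.30    -0.30     0.70    -0.35]
  [  -0.10    -0.15     0.00     0.65]
Compute the cofactors C_ij = (−1)^(i+j)·(3×3 minor ij) of I−A; the adjugate is their transpose:
adj(I−A) = Cᵀ =
  [ 0.412625   0.166500   0.094625   0.095500]
  [ 0.038000   0.428500   0.097250   0.088250]
  [ 0.229250   0.317250   0.636000   0.384500]
  [ 0.072250   0.124500   0.037000   0.611500]
det(I−A) = Σ_j (I−A)_1j·C_1j = (1.00)(0.412625) + (-0.30)(0.038000) + (-0.10)(0.229250) + (-0.05)(0.072250) = 0.3746875
(I − A)⁻¹ = adj(I−A) / det(I−A) ≈
  [   1.1013     0.4444     0.2525     0.2549]
  [   0.1014     1.1436     0.2595     0.2355]
  [   0.6118     0.8467     1.6974     1.0262]
  [   0.1928     0.3323     0.0987     1.6320]
First solve x = (I − A)⁻¹ d = adj(I−A)·d / det(I−A); in particular x_W = (0.038000·300 + 0.428500·310 + 0.097250·250 + 0.088250·50) / 0.3746875 = 172.96 / 0.3746875 ≈ 461.61134.
Intermediate flow from M to W: z_MW = a_MW · x_W = 0.30 × 172.96 / 0.3746875 = 51.888 / 0.3746875 ≈ 138.483.

z_MW = 138.483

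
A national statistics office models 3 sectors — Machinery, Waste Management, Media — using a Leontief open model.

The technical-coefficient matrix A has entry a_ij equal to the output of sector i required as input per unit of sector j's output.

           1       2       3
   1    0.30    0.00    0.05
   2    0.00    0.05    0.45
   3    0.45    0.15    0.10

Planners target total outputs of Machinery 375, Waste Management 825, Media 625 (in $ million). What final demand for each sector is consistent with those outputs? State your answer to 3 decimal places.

I − A =
  [   0.70     0.00    -0.05]
  [   0.00     0.95    -0.45]
  [  -0.45    -0.15     0.90]
d = (I − A) x:
  d_1 = (+0.70)·375 + (+0.00)·825 + (-0.05)·625 = 231.250
  d_2 = (+0.00)·375 + (+0.95)·825 + (-0.45)·625 = 502.500
  d_3 = (-0.45)·375 + (-0.15)·825 + (+0.90)·625 = 270.000

d_1 = 231.250, d_2 = 502.500, d_3 = 270.000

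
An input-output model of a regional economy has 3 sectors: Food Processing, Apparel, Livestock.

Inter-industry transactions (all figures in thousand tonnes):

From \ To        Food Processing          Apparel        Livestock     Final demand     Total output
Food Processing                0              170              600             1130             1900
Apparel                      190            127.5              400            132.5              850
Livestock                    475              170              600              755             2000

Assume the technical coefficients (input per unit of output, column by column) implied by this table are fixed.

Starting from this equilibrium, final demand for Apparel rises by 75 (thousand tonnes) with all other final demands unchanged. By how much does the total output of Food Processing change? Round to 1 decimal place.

Technical coefficients a_ij = z_ij / X_j:
  a_11 = 0/1900 = 0.00, a_21 = 190/1900 = 0.10, a_31 = 475/1900 = 0.25
  a_12 = 170/850 = 0.20, a_22 = 127.5/850 = 0.15, a_32 = 170/850 = 0.20
  a_13 = 600/2000 = 0.30, a_23 = 400/2000 = 0.20, a_33 = 600/2000 = 0.30
I − A =
  [   1.00    -0.20    -0.30]
  [  -0.10     0.85    -0.20]
  [  -0.25    -0.20     0.70]
Cofactors of I−A, C_ij = (−1)^(i+j)·(minor ij) (rows/columns in the sector order above):
  C_11 = (0.85)(0.70) − (-0.20)(-0.20) = 0.5550
  C_12 = −[(-0.10)(0.70) − (-0.20)(-0.25)] = 0.1200
  C_13 = (-0.10)(-0.20) − (0.85)(-0.25) = 0.2325
  C_21 = −[(-0.20)(0.70) − (-0.30)(-0.20)] = 0.2000
  C_22 = (1.00)(0.70) − (-0.30)(-0.25) = 0.6250
  C_23 = −[(1.00)(-0.20) − (-0.20)(-0.25)] = 0.2500
  C_31 = (-0.20)(-0.20) − (-0.30)(0.85) = 0.2950
  C_32 = −[(1.00)(-0.20) − (-0.30)(-0.10)] = 0.2300
  C_33 = (1.00)(0.85) − (-0.20)(-0.10) = 0.8300
det(I−A) = Σ_j (I−A)_1j·C_1j = (1.00)(0.5550) + (-0.20)(0.1200) + (-0.30)(0.2325) = 0.46125
adj(I−A) = Cᵀ =
  [ 0.5550   0.2000   0.2950]
  [ 0.1200   0.6250   0.2300]
  [ 0.2325   0.2500   0.8300]
(I − A)⁻¹ = adj(I−A) / det(I−A) ≈
  [   1.2033     0.4336     0.6396]
  [   0.2602     1.3550     0.4986]
  [   0.5041     0.5420     1.7995]
Δx = (I − A)⁻¹ Δd with Δd having +75 in the Apparel component and 0 elsewhere.
So Δx_1 = L_12 · (+75), where L_12 = adj(I−A)_12 / det(I−A) = 0.2000 / 0.46125.
Δx_1 = 0.2000 × (+75) / 0.46125 = 15.00 / 0.46125 ≈ 32.5.

Δx_1 = 32.5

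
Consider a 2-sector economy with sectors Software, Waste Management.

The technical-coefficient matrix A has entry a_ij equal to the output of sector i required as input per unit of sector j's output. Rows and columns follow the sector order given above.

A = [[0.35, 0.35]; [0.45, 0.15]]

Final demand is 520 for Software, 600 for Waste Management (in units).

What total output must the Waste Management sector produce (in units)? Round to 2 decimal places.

x_2 = 1579.75

I − A =
  [   0.65    -0.35]
  [  -0.45     0.85]
det(I−A) = (0.65)(0.85) − (-0.35)(-0.45) = 0.3950
adj(I−A) = [[0.85, 0.35], [0.45, 0.65]]
(I − A)⁻¹ = adj(I−A) / det(I−A) ≈
  [   2.1519     0.8861]
  [   1.1392     1.6456]
x = (I − A)⁻¹ d = adj(I−A)·d / det(I−A), with det(I−A) = 0.3950:
  x_1 = (0.85·520 + 0.35·600) / 0.3950 = 652.00 / 0.3950 ≈ 1650.63
  x_2 = (0.45·520 + 0.65·600) / 0.3950 = 624.00 / 0.3950 ≈ 1579.75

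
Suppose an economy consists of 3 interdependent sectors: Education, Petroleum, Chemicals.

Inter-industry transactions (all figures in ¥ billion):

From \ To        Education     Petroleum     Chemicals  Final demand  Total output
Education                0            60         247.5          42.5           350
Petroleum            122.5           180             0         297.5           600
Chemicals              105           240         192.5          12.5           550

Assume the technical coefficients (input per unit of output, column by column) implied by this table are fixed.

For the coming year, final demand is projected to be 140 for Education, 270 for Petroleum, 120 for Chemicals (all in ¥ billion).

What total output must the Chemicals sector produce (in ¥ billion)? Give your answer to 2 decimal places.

x_C = 891.36

Technical coefficients a_ij = z_ij / X_j:
  a_EE = 0/350 = 0.00, a_PE = 122.5/350 = 0.35, a_CE = 105/350 = 0.30
  a_EP = 60/600 = 0.10, a_PP = 180/600 = 0.30, a_CP = 240/600 = 0.40
  a_EC = 247.5/550 = 0.45, a_PC = 0/550 = 0.00, a_CC = 192.5/550 = 0.35
I − A =
  [   1.00    -0.10    -0.45]
  [  -0.35     0.70     0.00]
  [  -0.30    -0.40     0.65]
Cofactors of I−A, C_ij = (−1)^(i+j)·(minor ij) (rows/columns in the sector order above):
  C_11 = (0.70)(0.65) − (0.00)(-0.40) = 0.4550
  C_12 = −[(-0.35)(0.65) − (0.00)(-0.30)] = 0.2275
  C_13 = (-0.35)(-0.40) − (0.70)(-0.30) = 0.3500
  C_21 = −[(-0.10)(0.65) − (-0.45)(-0.40)] = 0.2450
  C_22 = (1.00)(0.65) − (-0.45)(-0.30) = 0.5150
  C_23 = −[(1.00)(-0.40) − (-0.10)(-0.30)] = 0.4300
  C_31 = (-0.10)(0.00) − (-0.45)(0.70) = 0.3150
  C_32 = −[(1.00)(0.00) − (-0.45)(-0.35)] = 0.1575
  C_33 = (1.00)(0.70) − (-0.10)(-0.35) = 0.6650
det(I−A) = Σ_j (I−A)_1j·C_1j = (1.00)(0.4550) + (-0.10)(0.2275) + (-0.45)(0.3500) = 0.27475
adj(I−A) = Cᵀ =
  [ 0.4550   0.2450   0.3150]
  [ 0.2275   0.5150   0.1575]
  [ 0.3500   0.4300   0.6650]
(I − A)⁻¹ = adj(I−A) / det(I−A) ≈
  [   1.6561     0.8917     1.1465]
  [   0.8280     1.8744     0.5732]
  [   1.2739     1.5651     2.4204]
x = (I − A)⁻¹ d = adj(I−A)·d / det(I−A), with det(I−A) = 0.27475:
  x_E = (0.4550·140 + 0.2450·270 + 0.3150·120) / 0.27475 = 167.65 / 0.27475 ≈ 610.19
  x_P = (0.2275·140 + 0.5150·270 + 0.1575·120) / 0.27475 = 189.80 / 0.27475 ≈ 690.81
  x_C = (0.3500·140 + 0.4300·270 + 0.6650·120) / 0.27475 = 244.90 / 0.27475 ≈ 891.36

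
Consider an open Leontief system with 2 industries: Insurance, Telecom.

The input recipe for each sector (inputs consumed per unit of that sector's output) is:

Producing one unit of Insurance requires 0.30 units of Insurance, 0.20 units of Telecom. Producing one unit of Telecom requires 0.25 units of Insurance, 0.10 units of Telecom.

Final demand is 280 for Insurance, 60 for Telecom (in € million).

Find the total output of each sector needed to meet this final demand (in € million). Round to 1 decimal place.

I − A =
  [   0.70    -0.25]
  [  -0.20     0.90]
det(I−A) = (0.70)(0.90) − (-0.25)(-0.20) = 0.5800
adj(I−A) = [[0.90, 0.25], [0.20, 0.70]]
(I − A)⁻¹ = adj(I−A) / det(I−A) ≈
  [   1.5517     0.4310]
  [   0.3448     1.2069]
x = (I − A)⁻¹ d = adj(I−A)·d / det(I−A), with det(I−A) = 0.5800:
  x_I = (0.90·280 + 0.25·60) / 0.5800 = 267.00 / 0.5800 ≈ 460.3
  x_T = (0.20·280 + 0.70·60) / 0.5800 = 98.00 / 0.5800 ≈ 169.0

x_I = 460.3, x_T = 169.0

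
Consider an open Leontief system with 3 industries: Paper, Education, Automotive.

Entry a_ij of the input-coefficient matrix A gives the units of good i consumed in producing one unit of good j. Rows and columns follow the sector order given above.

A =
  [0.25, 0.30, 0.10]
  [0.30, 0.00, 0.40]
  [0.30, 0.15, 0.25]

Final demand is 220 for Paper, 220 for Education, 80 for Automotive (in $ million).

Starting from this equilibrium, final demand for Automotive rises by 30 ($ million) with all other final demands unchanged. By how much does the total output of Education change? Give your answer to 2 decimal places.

Δx_E = 26.09

I − A =
  [   0.75    -0.30    -0.10]
  [  -0.30     1.00    -0.40]
  [  -0.30    -0.15     0.75]
Cofactors of I−A, C_ij = (−1)^(i+j)·(minor ij) (rows/columns in the sector order above):
  C_11 = (1.00)(0.75) − (-0.40)(-0.15) = 0.6900
  C_12 = −[(-0.30)(0.75) − (-0.40)(-0.30)] = 0.3450
  C_13 = (-0.30)(-0.15) − (1.00)(-0.30) = 0.3450
  C_21 = −[(-0.30)(0.75) − (-0.10)(-0.15)] = 0.2400
  C_22 = (0.75)(0.75) − (-0.10)(-0.30) = 0.5325
  C_23 = −[(0.75)(-0.15) − (-0.30)(-0.30)] = 0.2025
  C_31 = (-0.30)(-0.40) − (-0.10)(1.00) = 0.2200
  C_32 = −[(0.75)(-0.40) − (-0.10)(-0.30)] = 0.3300
  C_33 = (0.75)(1.00) − (-0.30)(-0.30) = 0.6600
det(I−A) = Σ_j (I−A)_1j·C_1j = (0.75)(0.6900) + (-0.30)(0.3450) + (-0.10)(0.3450) = 0.3795
adj(I−A) = Cᵀ =
  [ 0.6900   0.2400   0.2200]
  [ 0.3450   0.5325   0.3300]
  [ 0.3450   0.2025   0.6600]
(I − A)⁻¹ = adj(I−A) / det(I−A) ≈
  [   1.8182     0.6324     0.5797]
  [   0.9091     1.4032     0.8696]
  [   0.9091     0.5336     1.7391]
Δx = (I − A)⁻¹ Δd with Δd having +30 in the Automotive component and 0 elsewhere.
So Δx_E = L_EA · (+30), where L_EA = adj(I−A)_EA / det(I−A) = 0.3300 / 0.3795.
Δx_E = 0.3300 × (+30) / 0.3795 = 9.90 / 0.3795 ≈ 26.09.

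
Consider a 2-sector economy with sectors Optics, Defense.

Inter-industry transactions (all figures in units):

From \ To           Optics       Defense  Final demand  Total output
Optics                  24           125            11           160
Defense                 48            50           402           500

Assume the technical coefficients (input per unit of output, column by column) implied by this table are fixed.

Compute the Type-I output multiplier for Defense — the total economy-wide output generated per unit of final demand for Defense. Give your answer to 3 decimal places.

m_D = 1.594

Technical coefficients a_ij = z_ij / X_j:
  a_OO = 24/160 = 0.15, a_DO = 48/160 = 0.30
  a_OD = 125/500 = 0.25, a_DD = 50/500 = 0.10
I − A =
  [   0.85    -0.25]
  [  -0.30     0.90]
det(I−A) = (0.85)(0.90) − (-0.25)(-0.30) = 0.6900
adj(I−A) = [[0.90, 0.25], [0.30, 0.85]]
(I − A)⁻¹ = adj(I−A) / det(I−A) ≈
  [   1.3043     0.3623]
  [   0.4348     1.2319]
The output multiplier for sector j is the column-j sum of the Leontief inverse (I − A)⁻¹ = adj(I−A) / det(I−A).
Column D of adj(I−A): (0.25, 0.85); det(I−A) = 0.6900.
m_D = (0.25 + 0.85) / 0.6900 = 1.10 / 0.6900 ≈ 1.594.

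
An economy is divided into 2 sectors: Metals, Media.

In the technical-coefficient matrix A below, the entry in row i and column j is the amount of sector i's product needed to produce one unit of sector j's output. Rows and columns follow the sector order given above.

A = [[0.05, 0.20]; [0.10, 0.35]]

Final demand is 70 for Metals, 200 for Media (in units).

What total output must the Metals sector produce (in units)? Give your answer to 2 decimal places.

x_1 = 143.10

I − A =
  [   0.95    -0.20]
  [  -0.10     0.65]
det(I−A) = (0.95)(0.65) − (-0.20)(-0.10) = 0.5975
adj(I−A) = [[0.65, 0.20], [0.10, 0.95]]
(I − A)⁻¹ = adj(I−A) / det(I−A) ≈
  [   1.0879     0.3347]
  [   0.1674     1.5900]
x = (I − A)⁻¹ d = adj(I−A)·d / det(I−A), with det(I−A) = 0.5975:
  x_1 = (0.65·70 + 0.20·200) / 0.5975 = 85.50 / 0.5975 ≈ 143.10
  x_2 = (0.10·70 + 0.95·200) / 0.5975 = 197.00 / 0.5975 ≈ 329.71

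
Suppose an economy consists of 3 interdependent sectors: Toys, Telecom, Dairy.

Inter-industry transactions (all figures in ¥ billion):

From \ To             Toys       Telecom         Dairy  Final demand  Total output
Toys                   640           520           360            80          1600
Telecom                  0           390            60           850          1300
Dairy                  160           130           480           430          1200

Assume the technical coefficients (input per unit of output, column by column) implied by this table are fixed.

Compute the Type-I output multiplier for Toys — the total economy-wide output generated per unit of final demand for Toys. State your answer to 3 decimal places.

m_1 = 2.168

Technical coefficients a_ij = z_ij / X_j:
  a_11 = 640/1600 = 0.40, a_21 = 0/1600 = 0.00, a_31 = 160/1600 = 0.10
  a_12 = 520/1300 = 0.40, a_22 = 390/1300 = 0.30, a_32 = 130/1300 = 0.10
  a_13 = 360/1200 = 0.30, a_23 = 60/1200 = 0.05, a_33 = 480/1200 = 0.40
I − A =
  [   0.60    -0.40    -0.30]
  [   0.00     0.70    -0.05]
  [  -0.10    -0.10     0.60]
Cofactors of I−A, C_ij = (−1)^(i+j)·(minor ij) (rows/columns in the sector order above):
  C_11 = (0.70)(0.60) − (-0.05)(-0.10) = 0.4150
  C_12 = −[(0.00)(0.60) − (-0.05)(-0.10)] = 0.0050
  C_13 = (0.00)(-0.10) − (0.70)(-0.10) = 0.0700
  C_21 = −[(-0.40)(0.60) − (-0.30)(-0.10)] = 0.2700
  C_22 = (0.60)(0.60) − (-0.30)(-0.10) = 0.3300
  C_23 = −[(0.60)(-0.10) − (-0.40)(-0.10)] = 0.1000
  C_31 = (-0.40)(-0.05) − (-0.30)(0.70) = 0.2300
  C_32 = −[(0.60)(-0.05) − (-0.30)(0.00)] = 0.0300
  C_33 = (0.60)(0.70) − (-0.40)(0.00) = 0.4200
det(I−A) = Σ_j (I−A)_1j·C_1j = (0.60)(0.4150) + (-0.40)(0.0050) + (-0.30)(0.0700) = 0.2260
adj(I−A) = Cᵀ =
  [ 0.4150   0.2700   0.2300]
  [ 0.0050   0.3300   0.0300]
  [ 0.0700   0.1000   0.4200]
(I − A)⁻¹ = adj(I−A) / det(I−A) ≈
  [   1.8363     1.1947     1.0177]
  [   0.0221     1.4602     0.1327]
  [   0.3097     0.4425     1.8584]
The output multiplier for sector j is the column-j sum of the Leontief inverse (I − A)⁻¹ = adj(I−A) / det(I−A).
Column 1 of adj(I−A): (0.4150, 0.0050, 0.0700); det(I−A) = 0.2260.
m_1 = (0.4150 + 0.0050 + 0.0700) / 0.2260 = 0.49 / 0.2260 ≈ 2.168.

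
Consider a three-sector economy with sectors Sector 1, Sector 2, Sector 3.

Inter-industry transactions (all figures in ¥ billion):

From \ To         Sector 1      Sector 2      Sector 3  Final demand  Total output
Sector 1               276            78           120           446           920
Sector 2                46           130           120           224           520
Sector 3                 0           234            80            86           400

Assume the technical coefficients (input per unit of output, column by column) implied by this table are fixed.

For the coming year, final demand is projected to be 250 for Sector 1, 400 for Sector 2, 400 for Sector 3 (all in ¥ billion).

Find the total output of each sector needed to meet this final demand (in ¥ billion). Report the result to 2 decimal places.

Technical coefficients a_ij = z_ij / X_j:
  a_11 = 276/920 = 0.30, a_21 = 46/920 = 0.05, a_31 = 0/920 = 0.00
  a_12 = 78/520 = 0.15, a_22 = 130/520 = 0.25, a_32 = 234/520 = 0.45
  a_13 = 120/400 = 0.30, a_23 = 120/400 = 0.30, a_33 = 80/400 = 0.20
I − A =
  [   0.70    -0.15    -0.30]
  [  -0.05     0.75    -0.30]
  [   0.00    -0.45     0.80]
Cofactors of I−A, C_ij = (−1)^(i+j)·(minor ij) (rows/columns in the sector order above):
  C_11 = (0.75)(0.80) − (-0.30)(-0.45) = 0.4650
  C_12 = −[(-0.05)(0.80) − (-0.30)(0.00)] = 0.0400
  C_13 = (-0.05)(-0.45) − (0.75)(0.00) = 0.0225
  C_21 = −[(-0.15)(0.80) − (-0.30)(-0.45)] = 0.2550
  C_22 = (0.70)(0.80) − (-0.30)(0.00) = 0.5600
  C_23 = −[(0.70)(-0.45) − (-0.15)(0.00)] = 0.3150
  C_31 = (-0.15)(-0.30) − (-0.30)(0.75) = 0.2700
  C_32 = −[(0.70)(-0.30) − (-0.30)(-0.05)] = 0.2250
  C_33 = (0.70)(0.75) − (-0.15)(-0.05) = 0.5175
det(I−A) = Σ_j (I−A)_1j·C_1j = (0.70)(0.4650) + (-0.15)(0.0400) + (-0.30)(0.0225) = 0.31275
adj(I−A) = Cᵀ =
  [ 0.4650   0.2550   0.2700]
  [ 0.0400   0.5600   0.2250]
  [ 0.0225   0.3150   0.5175]
(I − A)⁻¹ = adj(I−A) / det(I−A) ≈
  [   1.4868     0.8153     0.8633]
  [   0.1279     1.7906     0.7194]
  [   0.0719     1.0072     1.6547]
x = (I − A)⁻¹ d = adj(I−A)·d / det(I−A), with det(I−A) = 0.31275:
  x_1 = (0.4650·250 + 0.2550·400 + 0.2700·400) / 0.31275 = 326.25 / 0.31275 ≈ 1043.17
  x_2 = (0.0400·250 + 0.5600·400 + 0.2250·400) / 0.31275 = 324.00 / 0.31275 ≈ 1035.97
  x_3 = (0.0225·250 + 0.3150·400 + 0.5175·400) / 0.31275 = 338.625 / 0.31275 ≈ 1082.73

x_1 = 1043.17, x_2 = 1035.97, x_3 = 1082.73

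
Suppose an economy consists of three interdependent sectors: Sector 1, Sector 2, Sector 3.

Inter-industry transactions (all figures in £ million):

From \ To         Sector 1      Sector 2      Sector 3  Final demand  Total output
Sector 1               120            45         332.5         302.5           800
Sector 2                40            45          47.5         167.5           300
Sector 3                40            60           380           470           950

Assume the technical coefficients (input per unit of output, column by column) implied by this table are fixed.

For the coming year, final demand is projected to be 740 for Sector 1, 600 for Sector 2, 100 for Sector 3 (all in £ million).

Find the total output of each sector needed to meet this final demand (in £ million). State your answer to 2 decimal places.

Technical coefficients a_ij = z_ij / X_j:
  a_11 = 120/800 = 0.15, a_21 = 40/800 = 0.05, a_31 = 40/800 = 0.05
  a_12 = 45/300 = 0.15, a_22 = 45/300 = 0.15, a_32 = 60/300 = 0.20
  a_13 = 332.5/950 = 0.35, a_23 = 47.5/950 = 0.05, a_33 = 380/950 = 0.40
I − A =
  [   0.85    -0.15    -0.35]
  [  -0.05     0.85    -0.05]
  [  -0.05    -0.20     0.60]
Cofactors of I−A, C_ij = (−1)^(i+j)·(minor ij) (rows/columns in the sector order above):
  C_11 = (0.85)(0.60) − (-0.05)(-0.20) = 0.5000
  C_12 = −[(-0.05)(0.60) − (-0.05)(-0.05)] = 0.0325
  C_13 = (-0.05)(-0.20) − (0.85)(-0.05) = 0.0525
  C_21 = −[(-0.15)(0.60) − (-0.35)(-0.20)] = 0.1600
  C_22 = (0.85)(0.60) − (-0.35)(-0.05) = 0.4925
  C_23 = −[(0.85)(-0.20) − (-0.15)(-0.05)] = 0.1775
  C_31 = (-0.15)(-0.05) − (-0.35)(0.85) = 0.3050
  C_32 = −[(0.85)(-0.05) − (-0.35)(-0.05)] = 0.0600
  C_33 = (0.85)(0.85) − (-0.15)(-0.05) = 0.7150
det(I−A) = Σ_j (I−A)_1j·C_1j = (0.85)(0.5000) + (-0.15)(0.0325) + (-0.35)(0.0525) = 0.40175
adj(I−A) = Cᵀ =
  [ 0.5000   0.1600   0.3050]
  [ 0.0325   0.4925   0.0600]
  [ 0.0525   0.1775   0.7150]
(I − A)⁻¹ = adj(I−A) / det(I−A) ≈
  [   1.2446     0.3983     0.7592]
  [   0.0809     1.2259     0.1493]
  [   0.1307     0.4418     1.7797]
x = (I − A)⁻¹ d = adj(I−A)·d / det(I−A), with det(I−A) = 0.40175:
  x_1 = (0.5000·740 + 0.1600·600 + 0.3050·100) / 0.40175 = 496.50 / 0.40175 ≈ 1235.84
  x_2 = (0.0325·740 + 0.4925·600 + 0.0600·100) / 0.40175 = 325.55 / 0.40175 ≈ 810.33
  x_3 = (0.0525·740 + 0.1775·600 + 0.7150·100) / 0.40175 = 216.85 / 0.40175 ≈ 539.76

x_1 = 1235.84, x_2 = 810.33, x_3 = 539.76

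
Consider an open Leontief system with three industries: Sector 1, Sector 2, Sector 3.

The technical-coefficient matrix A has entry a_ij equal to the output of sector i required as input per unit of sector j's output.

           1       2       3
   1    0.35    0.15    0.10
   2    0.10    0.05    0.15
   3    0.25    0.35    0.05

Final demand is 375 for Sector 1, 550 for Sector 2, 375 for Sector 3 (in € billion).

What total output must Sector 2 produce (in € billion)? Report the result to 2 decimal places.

x_2 = 822.90

I − A =
  [   0.65    -0.15    -0.10]
  [  -0.10     0.95    -0.15]
  [  -0.25    -0.35     0.95]
Cofactors of I−A, C_ij = (−1)^(i+j)·(minor ij) (rows/columns in the sector order above):
  C_11 = (0.95)(0.95) − (-0.15)(-0.35) = 0.8500
  C_12 = −[(-0.10)(0.95) − (-0.15)(-0.25)] = 0.1325
  C_13 = (-0.10)(-0.35) − (0.95)(-0.25) = 0.2725
  C_21 = −[(-0.15)(0.95) − (-0.10)(-0.35)] = 0.1775
  C_22 = (0.65)(0.95) − (-0.10)(-0.25) = 0.5925
  C_23 = −[(0.65)(-0.35) − (-0.15)(-0.25)] = 0.2650
  C_31 = (-0.15)(-0.15) − (-0.10)(0.95) = 0.1175
  C_32 = −[(0.65)(-0.15) − (-0.10)(-0.10)] = 0.1075
  C_33 = (0.65)(0.95) − (-0.15)(-0.10) = 0.6025
det(I−A) = Σ_j (I−A)_1j·C_1j = (0.65)(0.8500) + (-0.15)(0.1325) + (-0.10)(0.2725) = 0.505375
adj(I−A) = Cᵀ =
  [ 0.8500   0.1775   0.1175]
  [ 0.1325   0.5925   0.1075]
  [ 0.2725   0.2650   0.6025]
(I − A)⁻¹ = adj(I−A) / det(I−A) ≈
  [   1.6819     0.3512     0.2325]
  [   0.2622     1.1724     0.2127]
  [   0.5392     0.5244     1.1922]
x = (I − A)⁻¹ d = adj(I−A)·d / det(I−A), with det(I−A) = 0.505375:
  x_1 = (0.8500·375 + 0.1775·550 + 0.1175·375) / 0.505375 = 460.4375 / 0.505375 ≈ 911.08
  x_2 = (0.1325·375 + 0.5925·550 + 0.1075·375) / 0.505375 = 415.875 / 0.505375 ≈ 822.90
  x_3 = (0.2725·375 + 0.2650·550 + 0.6025·375) / 0.505375 = 473.875 / 0.505375 ≈ 937.67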